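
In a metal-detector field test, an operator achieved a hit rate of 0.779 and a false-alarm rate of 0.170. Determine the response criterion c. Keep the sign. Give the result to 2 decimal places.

c = 0.09

z(H) = z(0.779) = 0.769
z(FA) = z(0.170) = -0.954
c = −½·[z(H) + z(FA)] = −0.5 × (0.769 + (-0.954)) = 0.0925
c > 0: the operator has a conservative response bias.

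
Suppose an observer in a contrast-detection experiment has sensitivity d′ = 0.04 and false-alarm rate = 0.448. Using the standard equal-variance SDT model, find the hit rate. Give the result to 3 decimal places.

z(false-alarm rate) = z(0.448) = -0.1307
z(H) = z(FA) + d' = -0.1307 + 0.04 = -0.0907
hit rate = Φ(-0.0907) = 0.4639

hit rate = 0.464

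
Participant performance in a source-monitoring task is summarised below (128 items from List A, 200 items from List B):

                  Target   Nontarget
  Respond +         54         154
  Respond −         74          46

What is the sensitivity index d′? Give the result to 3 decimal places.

d′ = -0.936

H = 54/128 = 0.4219
FA = 154/200 = 0.7700
z(H) = -0.1970
z(FA) = 0.7388
d' = z(H) − z(FA) = -0.1970 − 0.7388 = -0.9358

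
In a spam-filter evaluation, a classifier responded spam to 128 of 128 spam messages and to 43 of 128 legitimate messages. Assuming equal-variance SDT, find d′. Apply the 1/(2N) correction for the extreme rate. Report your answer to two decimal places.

The hit rate is 128/128 = 1, so apply the 1/(2N) correction: H → 1 − 1/(2·128) = 0.99609.
z(H) = z(0.99609) = 2.660
z(FA) = z(0.33594) = -0.424
d' = 2.660 − (-0.424) = 3.084

d′ = 3.08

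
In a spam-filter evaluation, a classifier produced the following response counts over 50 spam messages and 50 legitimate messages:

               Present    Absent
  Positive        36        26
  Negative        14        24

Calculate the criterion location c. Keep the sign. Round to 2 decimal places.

c = -0.32

H = 36/50 = 0.7200
FA = 26/50 = 0.5200
z(H) = 0.583
z(FA) = 0.050
c = −½·[z(H) + z(FA)] = −0.5 × (0.583 + 0.050) = -0.3165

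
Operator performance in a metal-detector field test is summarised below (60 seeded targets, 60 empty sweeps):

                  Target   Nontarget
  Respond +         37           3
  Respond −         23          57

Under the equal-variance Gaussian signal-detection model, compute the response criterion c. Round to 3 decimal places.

H = 37/60 = 0.6167
FA = 3/60 = 0.0500
z(H) = z(0.6167) = 0.2968
z(FA) = z(0.0500) = -1.6449
c = −½·[z(H) + z(FA)] = −0.5 × (0.2968 + (-1.6449)) = 0.67405
c > 0: the operator has a conservative response bias.

c = 0.674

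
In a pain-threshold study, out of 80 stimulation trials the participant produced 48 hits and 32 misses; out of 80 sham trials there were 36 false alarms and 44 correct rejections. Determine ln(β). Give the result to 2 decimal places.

ln β = -0.02

H = 48/80 = 0.6000
FA = 36/80 = 0.4500
z(0.6000) = 0.253, z(0.4500) = -0.126
ln β = −½·[z(H)² − z(FA)²] = −0.5 × (0.064 − 0.016) = -0.024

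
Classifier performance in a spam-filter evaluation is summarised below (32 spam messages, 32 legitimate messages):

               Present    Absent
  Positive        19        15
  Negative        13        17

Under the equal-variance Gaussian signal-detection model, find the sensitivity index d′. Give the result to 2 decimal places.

d′ = 0.32

H = 19/32 = 0.5938
FA = 15/32 = 0.4688
Φ⁻¹(H) = 0.2373
Φ⁻¹(FA) = -0.0783
d' = z(H) − z(FA) = 0.2373 − (-0.0783) = 0.3156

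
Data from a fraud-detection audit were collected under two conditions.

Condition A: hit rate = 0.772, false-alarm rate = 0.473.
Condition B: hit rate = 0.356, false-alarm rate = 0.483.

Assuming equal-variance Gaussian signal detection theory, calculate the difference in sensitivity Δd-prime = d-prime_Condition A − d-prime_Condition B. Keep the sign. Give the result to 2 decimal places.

Δd-prime = 1.14

Condition A: z(0.772) = 0.745, z(0.473) = -0.068, d' = 0.813
Condition B: z(0.356) = -0.369, z(0.483) = -0.043, d' = -0.326
Δd' = d'_Condition A − d'_Condition B = 0.813 − (-0.326) = 1.139
Condition A has the higher sensitivity.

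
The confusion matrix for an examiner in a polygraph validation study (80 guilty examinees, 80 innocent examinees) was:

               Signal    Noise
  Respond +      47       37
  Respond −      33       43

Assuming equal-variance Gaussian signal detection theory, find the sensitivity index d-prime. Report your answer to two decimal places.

d-prime = 0.32

H = 47/80 = 0.5875
FA = 37/80 = 0.4625
z(H) = 0.221
z(FA) = -0.094
d' = z(H) − z(FA) = 0.221 − (-0.094) = 0.315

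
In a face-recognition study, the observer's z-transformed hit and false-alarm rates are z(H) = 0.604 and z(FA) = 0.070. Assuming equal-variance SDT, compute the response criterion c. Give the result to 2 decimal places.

c = -0.34

c = −½·[z(H) + z(FA)] = −½·(0.604 + 0.070) = -0.337
c < 0: the observer has a liberal response bias.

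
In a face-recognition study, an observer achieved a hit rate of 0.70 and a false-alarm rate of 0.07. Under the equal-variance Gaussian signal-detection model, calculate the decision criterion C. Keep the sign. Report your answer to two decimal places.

z(H) = 0.524
z(FA) = -1.476
c = −½·[z(H) + z(FA)] = −0.5 × (0.524 + (-1.476)) = 0.476

C = 0.48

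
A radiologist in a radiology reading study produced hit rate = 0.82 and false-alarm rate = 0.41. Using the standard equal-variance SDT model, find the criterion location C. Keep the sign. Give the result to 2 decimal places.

C = -0.34

z(H) = z(0.82) = 0.915
z(FA) = z(0.41) = -0.228
c = −½·[z(H) + z(FA)] = −0.5 × (0.915 + (-0.228)) = -0.3435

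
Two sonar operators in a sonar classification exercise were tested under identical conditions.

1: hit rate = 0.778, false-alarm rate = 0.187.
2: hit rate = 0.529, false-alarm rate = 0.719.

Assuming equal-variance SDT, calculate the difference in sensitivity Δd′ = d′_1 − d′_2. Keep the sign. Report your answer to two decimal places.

Δd′ = 2.16

1: z(0.778) = 0.765, z(0.187) = -0.889, d' = 1.654
2: z(0.529) = 0.073, z(0.719) = 0.580, d' = -0.507
Δd' = d'_1 − d'_2 = 1.654 − (-0.507) = 2.161
1 has the higher sensitivity.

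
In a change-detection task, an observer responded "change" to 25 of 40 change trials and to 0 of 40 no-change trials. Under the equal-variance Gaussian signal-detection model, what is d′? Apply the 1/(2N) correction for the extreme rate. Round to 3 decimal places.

d′ = 2.560

The false-alarm rate is 0/40 = 0, so apply the 1/(2N) correction: FA → 1/(2·40) = 0.01250.
z(H) = z(0.62500) = 0.3186
z(FA) = z(0.01250) = -2.2414
d' = 0.3186 − (-2.2414) = 2.5600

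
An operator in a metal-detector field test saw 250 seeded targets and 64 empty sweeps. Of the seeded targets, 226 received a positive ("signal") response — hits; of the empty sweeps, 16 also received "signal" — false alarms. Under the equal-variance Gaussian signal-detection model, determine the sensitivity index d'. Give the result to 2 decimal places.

H = 226/250 = 0.9040
FA = 16/64 = 0.2500
z(H) = 1.305
z(FA) = -0.674
d' = z(H) − z(FA) = 1.305 − (-0.674) = 1.979

d' = 1.98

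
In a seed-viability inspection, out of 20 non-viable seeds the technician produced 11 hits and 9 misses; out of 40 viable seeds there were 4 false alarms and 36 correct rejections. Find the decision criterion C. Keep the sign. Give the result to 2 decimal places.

H = 11/20 = 0.5500
FA = 4/40 = 0.1000
z(H) = z(0.5500) = 0.126
z(FA) = z(0.1000) = -1.282
c = −½·[z(H) + z(FA)] = −0.5 × (0.126 + (-1.282)) = 0.578

C = 0.58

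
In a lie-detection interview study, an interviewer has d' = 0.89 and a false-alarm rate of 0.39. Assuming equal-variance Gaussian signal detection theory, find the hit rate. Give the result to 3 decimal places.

hit rate = 0.729

z(false-alarm rate) = z(0.39) = -0.2793
z(H) = z(FA) + d' = -0.2793 + 0.89 = 0.6107
hit rate = Φ(0.6107) = 0.7293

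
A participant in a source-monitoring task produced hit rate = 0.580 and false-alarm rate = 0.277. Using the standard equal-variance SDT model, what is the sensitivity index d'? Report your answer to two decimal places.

Φ⁻¹(0.580) = 0.2019, Φ⁻¹(0.277) = -0.5918
d' = z(H) − z(FA) = 0.2019 − (-0.5918) = 0.7937

d' = 0.79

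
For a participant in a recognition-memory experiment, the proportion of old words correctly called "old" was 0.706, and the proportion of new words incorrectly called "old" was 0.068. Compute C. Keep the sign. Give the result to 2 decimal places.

C = 0.47

z(H) = z(0.706) = 0.5417
z(FA) = z(0.068) = -1.4909
c = −½·[z(H) + z(FA)] = −0.5 × (0.5417 + (-1.4909)) = 0.4746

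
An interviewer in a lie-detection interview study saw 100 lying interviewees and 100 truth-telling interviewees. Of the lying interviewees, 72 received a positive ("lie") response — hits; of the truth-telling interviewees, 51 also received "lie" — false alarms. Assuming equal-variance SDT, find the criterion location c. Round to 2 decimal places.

H = 72/100 = 0.7200
FA = 51/100 = 0.5100
z(0.7200) = 0.5828, z(0.5100) = 0.0251
c = −½·[z(H) + z(FA)] = −0.5 × (0.5828 + 0.0251) = -0.30395
c < 0: the interviewer has a liberal response bias.

c = -0.30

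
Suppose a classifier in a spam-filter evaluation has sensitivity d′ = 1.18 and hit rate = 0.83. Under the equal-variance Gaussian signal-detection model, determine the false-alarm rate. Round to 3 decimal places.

false-alarm rate = 0.411

z(hit rate) = z(0.83) = 0.9542
z(FA) = z(H) − d' = 0.9542 − 1.18 = -0.2258
false-alarm rate = Φ(-0.2258) = 0.4107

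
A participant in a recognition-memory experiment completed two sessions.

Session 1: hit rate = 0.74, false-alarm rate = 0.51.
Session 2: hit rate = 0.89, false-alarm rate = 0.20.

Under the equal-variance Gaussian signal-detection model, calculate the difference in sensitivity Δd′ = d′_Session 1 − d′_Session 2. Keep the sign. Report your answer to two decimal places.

Session 1: z(0.74) = 0.643, z(0.51) = 0.025, d' = 0.618
Session 2: z(0.89) = 1.227, z(0.20) = -0.842, d' = 2.069
Δd' = d'_Session 1 − d'_Session 2 = 0.618 − 2.069 = -1.451
Session 2 has the higher sensitivity.

Δd′ = -1.45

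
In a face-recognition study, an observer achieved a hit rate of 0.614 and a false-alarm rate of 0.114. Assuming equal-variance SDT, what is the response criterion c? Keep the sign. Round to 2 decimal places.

c = 0.46

Φ⁻¹(0.614) = 0.290, Φ⁻¹(0.114) = -1.206
c = −½·[z(H) + z(FA)] = −0.5 × (0.290 + (-1.206)) = 0.458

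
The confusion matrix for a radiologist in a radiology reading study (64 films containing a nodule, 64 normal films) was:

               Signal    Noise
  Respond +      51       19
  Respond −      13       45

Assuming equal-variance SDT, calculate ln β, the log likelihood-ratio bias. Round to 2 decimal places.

H = 51/64 = 0.7969
FA = 19/64 = 0.2969
Φ⁻¹(H) = Φ⁻¹(0.7969) = 0.831
Φ⁻¹(FA) = Φ⁻¹(0.2969) = -0.533
ln β = −½·[z(H)² − z(FA)²] = −0.5 × (0.691 − 0.284) = -0.2035

ln β = -0.20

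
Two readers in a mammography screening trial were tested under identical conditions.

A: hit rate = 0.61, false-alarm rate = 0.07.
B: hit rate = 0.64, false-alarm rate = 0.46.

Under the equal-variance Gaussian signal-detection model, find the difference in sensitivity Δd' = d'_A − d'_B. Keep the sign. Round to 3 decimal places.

Δd' = 1.296

A: z(0.61) = 0.2793, z(0.07) = -1.4758, d' = 1.7551
B: z(0.64) = 0.3585, z(0.46) = -0.1004, d' = 0.4589
Δd' = d'_A − d'_B = 1.7551 − 0.4589 = 1.2962
A has the higher sensitivity.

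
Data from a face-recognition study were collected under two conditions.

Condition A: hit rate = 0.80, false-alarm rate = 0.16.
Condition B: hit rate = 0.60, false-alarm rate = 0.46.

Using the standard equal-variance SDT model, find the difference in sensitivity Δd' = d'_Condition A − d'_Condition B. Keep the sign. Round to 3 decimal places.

Condition A: z(0.80) = 0.8416, z(0.16) = -0.9945, d' = 1.8361
Condition B: z(0.60) = 0.2533, z(0.46) = -0.1004, d' = 0.3537
Δd' = d'_Condition A − d'_Condition B = 1.8361 − 0.3537 = 1.4824
Condition A has the higher sensitivity.

Δd' = 1.482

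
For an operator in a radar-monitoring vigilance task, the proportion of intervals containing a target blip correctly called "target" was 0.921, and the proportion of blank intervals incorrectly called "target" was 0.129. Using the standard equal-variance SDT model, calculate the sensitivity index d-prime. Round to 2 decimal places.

d-prime = 2.54

z(0.921) = 1.4118, z(0.129) = -1.1311
d' = z(H) − z(FA) = 1.4118 − (-1.1311) = 2.5429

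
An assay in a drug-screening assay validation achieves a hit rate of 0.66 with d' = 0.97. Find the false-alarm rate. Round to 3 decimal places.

z(hit rate) = z(0.66) = 0.4125
z(FA) = z(H) − d' = 0.4125 − 0.97 = -0.5575
false-alarm rate = Φ(-0.5575) = 0.2886

false-alarm rate = 0.289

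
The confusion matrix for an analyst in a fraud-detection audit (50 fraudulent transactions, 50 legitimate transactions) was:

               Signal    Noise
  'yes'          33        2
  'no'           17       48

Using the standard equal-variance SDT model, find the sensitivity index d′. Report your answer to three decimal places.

H = 33/50 = 0.6600
FA = 2/50 = 0.0400
z(H) = 0.4125
z(FA) = -1.7507
d' = z(H) − z(FA) = 0.4125 − (-1.7507) = 2.1632

d′ = 2.163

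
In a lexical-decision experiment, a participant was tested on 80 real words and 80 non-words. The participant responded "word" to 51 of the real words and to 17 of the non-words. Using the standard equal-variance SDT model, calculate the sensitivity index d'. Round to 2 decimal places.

d' = 1.15

H = 51/80 = 0.6375
FA = 17/80 = 0.2125
Φ⁻¹(0.6375) = 0.3518, Φ⁻¹(0.2125) = -0.7978
d' = z(H) − z(FA) = 0.3518 − (-0.7978) = 1.1496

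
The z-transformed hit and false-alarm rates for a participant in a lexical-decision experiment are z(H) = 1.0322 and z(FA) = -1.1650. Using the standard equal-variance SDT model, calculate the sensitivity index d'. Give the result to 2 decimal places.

d' = z(H) − z(FA) = 1.0322 − (-1.1650) = 2.1972

d' = 2.20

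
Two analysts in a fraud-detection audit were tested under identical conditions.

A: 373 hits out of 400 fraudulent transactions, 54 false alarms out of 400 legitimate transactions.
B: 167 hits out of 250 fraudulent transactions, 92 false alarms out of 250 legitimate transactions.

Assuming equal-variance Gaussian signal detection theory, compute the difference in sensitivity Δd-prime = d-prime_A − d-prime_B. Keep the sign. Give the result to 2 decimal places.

Δd-prime = 1.83

A: z(0.9325) = 1.495, z(0.1350) = -1.103, d' = 2.598
B: z(0.6680) = 0.434, z(0.3680) = -0.337, d' = 0.771
Δd' = d'_A − d'_B = 2.598 − 0.771 = 1.827
A has the higher sensitivity.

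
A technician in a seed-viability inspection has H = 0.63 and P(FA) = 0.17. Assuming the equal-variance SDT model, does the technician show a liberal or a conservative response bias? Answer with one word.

z(H) = 0.332, z(FA) = -0.954
c = −½·(z(H) + z(FA)) = 0.311
c > 0 → conservative criterion (biased toward responding “no”).

conservative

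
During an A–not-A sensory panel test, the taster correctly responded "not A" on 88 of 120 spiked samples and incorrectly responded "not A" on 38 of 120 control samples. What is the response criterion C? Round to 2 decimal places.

C = -0.07

H = 88/120 = 0.7333
FA = 38/120 = 0.3167
Φ⁻¹(0.7333) = 0.6228, Φ⁻¹(0.3167) = -0.4769
c = −½·[z(H) + z(FA)] = −0.5 × (0.6228 + (-0.4769)) = -0.07295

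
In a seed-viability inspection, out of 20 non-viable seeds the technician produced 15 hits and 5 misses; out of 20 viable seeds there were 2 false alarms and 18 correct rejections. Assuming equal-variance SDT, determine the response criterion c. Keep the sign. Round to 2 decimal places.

H = 15/20 = 0.7500
FA = 2/20 = 0.1000
Φ⁻¹(0.7500) = 0.6745, Φ⁻¹(0.1000) = -1.2816
c = −½·[z(H) + z(FA)] = −0.5 × (0.6745 + (-1.2816)) = 0.30355
c > 0: the technician has a conservative response bias.

c = 0.30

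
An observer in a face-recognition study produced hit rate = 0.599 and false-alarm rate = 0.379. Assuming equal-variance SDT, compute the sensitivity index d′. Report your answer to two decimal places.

z(H) = 0.251
z(FA) = -0.308
d' = z(H) − z(FA) = 0.251 − (-0.308) = 0.559

d′ = 0.56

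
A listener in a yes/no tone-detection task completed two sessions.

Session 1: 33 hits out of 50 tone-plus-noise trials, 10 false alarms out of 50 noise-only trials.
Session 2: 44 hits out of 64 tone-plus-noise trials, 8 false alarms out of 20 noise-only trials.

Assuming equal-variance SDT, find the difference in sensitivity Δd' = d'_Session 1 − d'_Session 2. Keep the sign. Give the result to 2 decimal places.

Session 1: z(0.6600) = 0.412, z(0.2000) = -0.842, d' = 1.254
Session 2: z(0.6875) = 0.489, z(0.4000) = -0.253, d' = 0.742
Δd' = d'_Session 1 − d'_Session 2 = 1.254 − 0.742 = 0.512
Session 1 has the higher sensitivity.

Δd' = 0.51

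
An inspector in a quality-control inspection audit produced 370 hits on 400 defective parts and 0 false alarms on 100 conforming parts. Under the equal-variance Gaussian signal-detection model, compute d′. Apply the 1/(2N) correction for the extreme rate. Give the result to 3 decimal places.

d′ = 4.015

The false-alarm rate is 0/100 = 0, so apply the 1/(2N) correction: FA → 1/(2·100) = 0.00500.
z(H) = z(0.92500) = 1.4395
z(FA) = z(0.00500) = -2.5758
d' = 1.4395 − (-2.5758) = 4.0153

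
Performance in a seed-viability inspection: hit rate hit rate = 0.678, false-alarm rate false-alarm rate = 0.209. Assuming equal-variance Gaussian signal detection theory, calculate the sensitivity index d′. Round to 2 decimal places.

Φ⁻¹(0.678) = 0.4621, Φ⁻¹(0.209) = -0.8099
d' = z(H) − z(FA) = 0.4621 − (-0.8099) = 1.2720

d′ = 1.27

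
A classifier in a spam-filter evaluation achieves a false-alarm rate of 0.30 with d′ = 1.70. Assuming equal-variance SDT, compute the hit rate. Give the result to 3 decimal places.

z(false-alarm rate) = z(0.30) = -0.5244
z(H) = z(FA) + d' = -0.5244 + 1.70 = 1.1756
hit rate = Φ(1.1756) = 0.8801

hit rate = 0.880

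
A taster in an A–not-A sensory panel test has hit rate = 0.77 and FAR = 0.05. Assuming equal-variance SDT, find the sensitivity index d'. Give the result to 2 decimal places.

d' = 2.38

Φ⁻¹(0.77) = 0.7388, Φ⁻¹(0.05) = -1.6449
d' = z(H) − z(FA) = 0.7388 − (-1.6449) = 2.3837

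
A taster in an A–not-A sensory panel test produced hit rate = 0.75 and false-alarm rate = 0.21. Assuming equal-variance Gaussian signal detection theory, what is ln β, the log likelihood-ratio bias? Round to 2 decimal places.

ln β = 0.10

z(H) = z(0.75) = 0.674
z(FA) = z(0.21) = -0.806
ln β = −½·[z(H)² − z(FA)²] = −0.5 × (0.454 − 0.650) = 0.098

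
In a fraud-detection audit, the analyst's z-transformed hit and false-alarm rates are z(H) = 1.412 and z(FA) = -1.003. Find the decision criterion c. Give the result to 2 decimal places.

c = −½·[z(H) + z(FA)] = −½·(1.412 + (-1.003)) = -0.2045
c < 0: the analyst has a liberal response bias.

c = -0.20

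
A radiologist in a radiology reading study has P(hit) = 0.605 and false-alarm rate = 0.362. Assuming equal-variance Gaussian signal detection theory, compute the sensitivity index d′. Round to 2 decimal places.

d′ = 0.62

Φ⁻¹(H) = Φ⁻¹(0.605) = 0.266
Φ⁻¹(FA) = Φ⁻¹(0.362) = -0.353
d' = z(H) − z(FA) = 0.266 − (-0.353) = 0.619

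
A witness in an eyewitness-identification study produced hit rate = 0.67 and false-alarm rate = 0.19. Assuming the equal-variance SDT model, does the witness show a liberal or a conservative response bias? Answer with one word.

z(H) = 0.440, z(FA) = -0.878
c = −½·(z(H) + z(FA)) = 0.219
c > 0 → conservative criterion (biased toward responding “no”).

conservative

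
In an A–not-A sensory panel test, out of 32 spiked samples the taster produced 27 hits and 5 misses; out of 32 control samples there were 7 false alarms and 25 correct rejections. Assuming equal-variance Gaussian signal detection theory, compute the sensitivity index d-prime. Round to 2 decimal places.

H = 27/32 = 0.8438
FA = 7/32 = 0.2188
z(0.8438) = 1.0102, z(0.2188) = -0.7763
d' = z(H) − z(FA) = 1.0102 − (-0.7763) = 1.7865

d-prime = 1.79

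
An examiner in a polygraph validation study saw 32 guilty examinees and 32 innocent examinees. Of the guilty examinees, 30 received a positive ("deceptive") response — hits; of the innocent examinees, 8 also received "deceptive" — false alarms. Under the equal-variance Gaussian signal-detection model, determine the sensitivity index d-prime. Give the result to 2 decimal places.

H = 30/32 = 0.9375
FA = 8/32 = 0.2500
z(0.9375) = 1.534, z(0.2500) = -0.674
d' = z(H) − z(FA) = 1.534 − (-0.674) = 2.208

d-prime = 2.21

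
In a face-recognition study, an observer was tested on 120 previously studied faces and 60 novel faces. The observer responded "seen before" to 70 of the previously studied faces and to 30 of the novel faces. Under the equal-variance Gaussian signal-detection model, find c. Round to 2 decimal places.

H = 70/120 = 0.5833
FA = 30/60 = 0.5000
z(H) = 0.210
z(FA) = 0.000
c = −½·[z(H) + z(FA)] = −0.5 × (0.210 + 0.000) = -0.105

c = -0.11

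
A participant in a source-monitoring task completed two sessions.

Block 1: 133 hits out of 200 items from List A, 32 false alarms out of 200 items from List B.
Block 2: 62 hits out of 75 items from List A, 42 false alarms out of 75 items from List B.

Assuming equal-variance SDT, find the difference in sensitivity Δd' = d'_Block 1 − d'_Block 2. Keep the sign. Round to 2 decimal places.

Δd' = 0.63

Block 1: z(0.6650) = 0.426, z(0.1600) = -0.994, d' = 1.420
Block 2: z(0.8267) = 0.941, z(0.5600) = 0.151, d' = 0.790
Δd' = d'_Block 1 − d'_Block 2 = 1.420 − 0.790 = 0.630
Block 1 has the higher sensitivity.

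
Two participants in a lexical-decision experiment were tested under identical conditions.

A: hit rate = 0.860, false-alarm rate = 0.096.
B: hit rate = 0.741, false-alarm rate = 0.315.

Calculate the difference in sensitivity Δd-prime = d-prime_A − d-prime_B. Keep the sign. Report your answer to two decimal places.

A: z(0.860) = 1.080, z(0.096) = -1.305, d' = 2.385
B: z(0.741) = 0.646, z(0.315) = -0.482, d' = 1.128
Δd' = d'_A − d'_B = 2.385 − 1.128 = 1.257
A has the higher sensitivity.

Δd-prime = 1.26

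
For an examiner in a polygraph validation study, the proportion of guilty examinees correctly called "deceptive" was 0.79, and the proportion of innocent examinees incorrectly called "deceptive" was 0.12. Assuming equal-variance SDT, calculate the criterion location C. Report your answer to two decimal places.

C = 0.18

z(0.79) = 0.8064, z(0.12) = -1.1750
c = −½·[z(H) + z(FA)] = −0.5 × (0.8064 + (-1.1750)) = 0.1843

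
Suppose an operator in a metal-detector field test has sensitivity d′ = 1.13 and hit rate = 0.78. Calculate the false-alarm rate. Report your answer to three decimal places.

z(hit rate) = z(0.78) = 0.7722
z(FA) = z(H) − d' = 0.7722 − 1.13 = -0.3578
false-alarm rate = Φ(-0.3578) = 0.3602

false-alarm rate = 0.360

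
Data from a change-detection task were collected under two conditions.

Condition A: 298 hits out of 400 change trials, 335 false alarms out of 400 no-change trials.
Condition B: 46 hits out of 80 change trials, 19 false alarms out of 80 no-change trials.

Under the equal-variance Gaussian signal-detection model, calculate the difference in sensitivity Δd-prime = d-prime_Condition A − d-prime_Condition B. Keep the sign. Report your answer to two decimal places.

Δd-prime = -1.23

Condition A: z(0.7450) = 0.659, z(0.8375) = 0.984, d' = -0.325
Condition B: z(0.5750) = 0.189, z(0.2375) = -0.714, d' = 0.903
Δd' = d'_Condition A − d'_Condition B = -0.325 − 0.903 = -1.228
Condition B has the higher sensitivity.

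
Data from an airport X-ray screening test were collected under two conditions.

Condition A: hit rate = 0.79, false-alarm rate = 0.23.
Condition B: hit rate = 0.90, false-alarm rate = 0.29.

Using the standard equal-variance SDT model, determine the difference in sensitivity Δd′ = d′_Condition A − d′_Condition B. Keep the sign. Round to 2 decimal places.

Δd′ = -0.29

Condition A: z(0.79) = 0.806, z(0.23) = -0.739, d' = 1.545
Condition B: z(0.90) = 1.282, z(0.29) = -0.553, d' = 1.835
Δd' = d'_Condition A − d'_Condition B = 1.545 − 1.835 = -0.290
Condition B has the higher sensitivity.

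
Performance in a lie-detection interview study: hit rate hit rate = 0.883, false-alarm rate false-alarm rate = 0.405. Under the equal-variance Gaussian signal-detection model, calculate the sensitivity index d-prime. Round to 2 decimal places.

z(H) = z(0.883) = 1.190
z(FA) = z(0.405) = -0.240
d' = z(H) − z(FA) = 1.190 − (-0.240) = 1.430

d-prime = 1.43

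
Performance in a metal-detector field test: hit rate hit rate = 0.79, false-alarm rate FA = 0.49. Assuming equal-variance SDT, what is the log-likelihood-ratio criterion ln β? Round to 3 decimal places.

ln β = -0.325

Φ⁻¹(H) = 0.8064
Φ⁻¹(FA) = -0.0251
ln β = −½·[z(H)² − z(FA)²] = −0.5 × (0.6503 − 0.0006) = -0.32485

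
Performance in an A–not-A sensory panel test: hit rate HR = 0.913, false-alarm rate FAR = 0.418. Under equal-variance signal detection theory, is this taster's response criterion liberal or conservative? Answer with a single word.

liberal

z(H) = 1.359, z(FA) = -0.207
c = −½·(z(H) + z(FA)) = -0.576
c < 0 → liberal criterion (biased toward responding “yes”).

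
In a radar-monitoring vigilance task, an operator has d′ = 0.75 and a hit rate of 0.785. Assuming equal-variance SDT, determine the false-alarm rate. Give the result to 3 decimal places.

false-alarm rate = 0.516

z(hit rate) = z(0.785) = 0.7892
z(FA) = z(H) − d' = 0.7892 − 0.75 = 0.0392
false-alarm rate = Φ(0.0392) = 0.5156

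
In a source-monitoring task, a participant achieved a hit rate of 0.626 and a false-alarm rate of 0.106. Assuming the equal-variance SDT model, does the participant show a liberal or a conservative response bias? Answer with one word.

z(H) = 0.321, z(FA) = -1.248
c = −½·(z(H) + z(FA)) = 0.4635
c > 0 → conservative criterion (biased toward responding “no”).

conservative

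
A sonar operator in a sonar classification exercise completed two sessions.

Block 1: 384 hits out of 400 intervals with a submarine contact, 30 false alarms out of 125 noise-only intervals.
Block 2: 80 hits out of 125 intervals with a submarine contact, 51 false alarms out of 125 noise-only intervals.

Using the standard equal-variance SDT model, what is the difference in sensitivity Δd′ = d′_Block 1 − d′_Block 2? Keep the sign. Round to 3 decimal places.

Δd′ = 1.866

Block 1: z(0.9600) = 1.7507, z(0.2400) = -0.7063, d' = 2.4570
Block 2: z(0.6400) = 0.3585, z(0.4080) = -0.2327, d' = 0.5912
Δd' = d'_Block 1 − d'_Block 2 = 2.4570 − 0.5912 = 1.8658
Block 1 has the higher sensitivity.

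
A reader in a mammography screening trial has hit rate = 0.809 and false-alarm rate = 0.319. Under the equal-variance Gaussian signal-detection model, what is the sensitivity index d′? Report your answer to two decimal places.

Φ⁻¹(H) = 0.874
Φ⁻¹(FA) = -0.470
d' = z(H) − z(FA) = 0.874 − (-0.470) = 1.344

d′ = 1.34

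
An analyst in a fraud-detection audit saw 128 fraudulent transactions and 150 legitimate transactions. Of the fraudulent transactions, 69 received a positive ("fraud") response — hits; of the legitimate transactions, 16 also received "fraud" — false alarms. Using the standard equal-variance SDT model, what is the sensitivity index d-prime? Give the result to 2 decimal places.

H = 69/128 = 0.5391
FA = 16/150 = 0.1067
Φ⁻¹(H) = Φ⁻¹(0.5391) = 0.098
Φ⁻¹(FA) = Φ⁻¹(0.1067) = -1.244
d' = z(H) − z(FA) = 0.098 − (-1.244) = 1.342

d-prime = 1.34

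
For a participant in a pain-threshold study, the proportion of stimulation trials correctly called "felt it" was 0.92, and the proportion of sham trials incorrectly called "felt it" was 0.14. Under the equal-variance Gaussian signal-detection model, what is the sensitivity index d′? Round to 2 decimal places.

z(0.92) = 1.405, z(0.14) = -1.080
d' = z(H) − z(FA) = 1.405 − (-1.080) = 2.485

d′ = 2.49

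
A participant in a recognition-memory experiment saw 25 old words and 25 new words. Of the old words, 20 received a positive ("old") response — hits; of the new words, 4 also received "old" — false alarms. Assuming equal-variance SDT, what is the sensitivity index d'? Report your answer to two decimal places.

H = 20/25 = 0.8000
FA = 4/25 = 0.1600
z(H) = 0.8416
z(FA) = -0.9945
d' = z(H) − z(FA) = 0.8416 − (-0.9945) = 1.8361

d' = 1.84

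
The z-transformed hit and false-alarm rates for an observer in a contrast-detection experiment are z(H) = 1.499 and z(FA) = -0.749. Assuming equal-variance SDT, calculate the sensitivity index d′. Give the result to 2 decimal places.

d' = z(H) − z(FA) = 1.499 − (-0.749) = 2.248

d′ = 2.25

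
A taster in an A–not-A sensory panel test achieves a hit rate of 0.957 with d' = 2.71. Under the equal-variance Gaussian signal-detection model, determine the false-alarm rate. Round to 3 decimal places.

false-alarm rate = 0.160

z(hit rate) = z(0.957) = 1.7169
z(FA) = z(H) − d' = 1.7169 − 2.71 = -0.9931
false-alarm rate = Φ(-0.9931) = 0.1603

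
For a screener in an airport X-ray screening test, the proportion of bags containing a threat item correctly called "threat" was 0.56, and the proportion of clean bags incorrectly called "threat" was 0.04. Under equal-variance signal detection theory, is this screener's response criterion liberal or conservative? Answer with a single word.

conservative

z(H) = 0.151, z(FA) = -1.751
c = −½·(z(H) + z(FA)) = 0.800
c > 0 → conservative criterion (biased toward responding “no”).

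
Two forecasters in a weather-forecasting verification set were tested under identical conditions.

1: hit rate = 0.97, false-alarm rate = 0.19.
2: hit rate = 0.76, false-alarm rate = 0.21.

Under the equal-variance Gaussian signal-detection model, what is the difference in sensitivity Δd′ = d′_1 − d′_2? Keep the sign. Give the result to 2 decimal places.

Δd′ = 1.25

1: z(0.97) = 1.881, z(0.19) = -0.878, d' = 2.759
2: z(0.76) = 0.706, z(0.21) = -0.806, d' = 1.512
Δd' = d'_1 − d'_2 = 2.759 − 1.512 = 1.247
1 has the higher sensitivity.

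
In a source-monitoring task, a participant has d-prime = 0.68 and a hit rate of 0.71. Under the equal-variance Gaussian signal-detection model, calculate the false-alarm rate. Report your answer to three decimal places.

z(hit rate) = z(0.71) = 0.5534
z(FA) = z(H) − d' = 0.5534 − 0.68 = -0.1266
false-alarm rate = Φ(-0.1266) = 0.4496

false-alarm rate = 0.450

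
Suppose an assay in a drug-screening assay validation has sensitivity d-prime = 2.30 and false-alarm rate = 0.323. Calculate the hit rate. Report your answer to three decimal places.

z(false-alarm rate) = z(0.323) = -0.4593
z(H) = z(FA) + d' = -0.4593 + 2.30 = 1.8407
hit rate = Φ(1.8407) = 0.9672

hit rate = 0.967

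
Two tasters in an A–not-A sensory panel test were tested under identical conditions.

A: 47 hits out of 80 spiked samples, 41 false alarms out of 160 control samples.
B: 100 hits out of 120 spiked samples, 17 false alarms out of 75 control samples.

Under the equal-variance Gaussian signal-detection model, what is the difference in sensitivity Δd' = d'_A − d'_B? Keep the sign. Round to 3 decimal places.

A: z(0.5875) = 0.2211, z(0.2562) = -0.6551, d' = 0.8762
B: z(0.8333) = 0.9673, z(0.2267) = -0.7498, d' = 1.7171
Δd' = d'_A − d'_B = 0.8762 − 1.7171 = -0.8409
B has the higher sensitivity.

Δd' = -0.841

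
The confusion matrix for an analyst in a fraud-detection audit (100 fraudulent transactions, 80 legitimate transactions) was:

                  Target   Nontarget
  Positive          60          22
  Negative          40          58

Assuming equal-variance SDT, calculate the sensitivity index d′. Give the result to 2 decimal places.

H = 60/100 = 0.6000
FA = 22/80 = 0.2750
z(0.6000) = 0.253, z(0.2750) = -0.598
d' = z(H) − z(FA) = 0.253 − (-0.598) = 0.851

d′ = 0.85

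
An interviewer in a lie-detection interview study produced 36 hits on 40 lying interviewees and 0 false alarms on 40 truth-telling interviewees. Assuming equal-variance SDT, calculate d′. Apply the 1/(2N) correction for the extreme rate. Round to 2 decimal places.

d′ = 3.52

The false-alarm rate is 0/40 = 0, so apply the 1/(2N) correction: FA → 1/(2·40) = 0.01250.
z(H) = z(0.90000) = 1.282
z(FA) = z(0.01250) = -2.241
d' = 1.282 − (-2.241) = 3.523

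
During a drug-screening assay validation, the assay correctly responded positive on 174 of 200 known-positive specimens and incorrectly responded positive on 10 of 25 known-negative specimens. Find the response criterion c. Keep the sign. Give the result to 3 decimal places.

c = -0.437

H = 174/200 = 0.8700
FA = 10/25 = 0.4000
Φ⁻¹(H) = Φ⁻¹(0.8700) = 1.1264
Φ⁻¹(FA) = Φ⁻¹(0.4000) = -0.2533
c = −½·[z(H) + z(FA)] = −0.5 × (1.1264 + (-0.2533)) = -0.43655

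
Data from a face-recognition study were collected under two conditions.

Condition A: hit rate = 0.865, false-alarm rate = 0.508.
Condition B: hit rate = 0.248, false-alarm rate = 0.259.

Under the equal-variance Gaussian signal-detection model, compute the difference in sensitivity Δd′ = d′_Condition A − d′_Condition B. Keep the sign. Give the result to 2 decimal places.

Condition A: z(0.865) = 1.103, z(0.508) = 0.020, d' = 1.083
Condition B: z(0.248) = -0.681, z(0.259) = -0.646, d' = -0.035
Δd' = d'_Condition A − d'_Condition B = 1.083 − (-0.035) = 1.118
Condition A has the higher sensitivity.

Δd′ = 1.12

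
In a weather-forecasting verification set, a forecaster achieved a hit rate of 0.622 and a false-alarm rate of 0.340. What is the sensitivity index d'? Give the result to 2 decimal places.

z(H) = 0.3107
z(FA) = -0.4125
d' = z(H) − z(FA) = 0.3107 − (-0.4125) = 0.7232

d' = 0.72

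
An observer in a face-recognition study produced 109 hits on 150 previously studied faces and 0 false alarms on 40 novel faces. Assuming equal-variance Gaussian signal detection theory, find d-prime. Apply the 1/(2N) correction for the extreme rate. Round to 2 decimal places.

The false-alarm rate is 0/40 = 0, so apply the 1/(2N) correction: FA → 1/(2·40) = 0.01250.
z(H) = z(0.72667) = 0.603
z(FA) = z(0.01250) = -2.241
d' = 0.603 − (-2.241) = 2.844

d-prime = 2.84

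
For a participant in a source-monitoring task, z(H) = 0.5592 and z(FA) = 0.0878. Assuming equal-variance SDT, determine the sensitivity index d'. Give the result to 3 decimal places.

d' = 0.471

d' = z(H) − z(FA) = 0.5592 − 0.0878 = 0.4714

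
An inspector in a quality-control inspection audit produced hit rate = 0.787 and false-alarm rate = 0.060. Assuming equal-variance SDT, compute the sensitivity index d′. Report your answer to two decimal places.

d′ = 2.35

z(H) = 0.7961
z(FA) = -1.5548
d' = z(H) − z(FA) = 0.7961 − (-1.5548) = 2.3509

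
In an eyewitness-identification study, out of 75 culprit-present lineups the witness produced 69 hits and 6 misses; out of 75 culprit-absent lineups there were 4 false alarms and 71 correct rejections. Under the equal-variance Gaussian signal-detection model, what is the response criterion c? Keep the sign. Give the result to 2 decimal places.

H = 69/75 = 0.9200
FA = 4/75 = 0.0533
Φ⁻¹(H) = Φ⁻¹(0.9200) = 1.4051
Φ⁻¹(FA) = Φ⁻¹(0.0533) = -1.6137
c = −½·[z(H) + z(FA)] = −0.5 × (1.4051 + (-1.6137)) = 0.1043

c = 0.10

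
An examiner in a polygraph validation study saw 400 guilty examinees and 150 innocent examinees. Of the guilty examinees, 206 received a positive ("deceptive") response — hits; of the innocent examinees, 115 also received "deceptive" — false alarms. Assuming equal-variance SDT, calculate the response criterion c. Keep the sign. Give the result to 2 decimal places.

c = -0.38

H = 206/400 = 0.5150
FA = 115/150 = 0.7667
z(H) = 0.038
z(FA) = 0.728
c = −½·[z(H) + z(FA)] = −0.5 × (0.038 + 0.728) = -0.383
c < 0: the examiner has a liberal response bias.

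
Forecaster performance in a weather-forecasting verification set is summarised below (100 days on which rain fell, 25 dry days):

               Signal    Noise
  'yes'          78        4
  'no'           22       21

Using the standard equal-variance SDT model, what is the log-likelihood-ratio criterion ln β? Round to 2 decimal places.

H = 78/100 = 0.7800
FA = 4/25 = 0.1600
z(H) = z(0.7800) = 0.772
z(FA) = z(0.1600) = -0.994
ln β = −½·[z(H)² − z(FA)²] = −0.5 × (0.596 − 0.988) = 0.196

ln β = 0.20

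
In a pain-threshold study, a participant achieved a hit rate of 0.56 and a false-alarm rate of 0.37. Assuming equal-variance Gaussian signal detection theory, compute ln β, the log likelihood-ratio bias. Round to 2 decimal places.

Φ⁻¹(0.56) = 0.151, Φ⁻¹(0.37) = -0.332
ln β = −½·[z(H)² − z(FA)²] = −0.5 × (0.023 − 0.110) = 0.0435

ln β = 0.04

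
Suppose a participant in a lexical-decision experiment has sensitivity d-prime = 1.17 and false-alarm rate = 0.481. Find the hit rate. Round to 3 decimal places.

hit rate = 0.869

z(false-alarm rate) = z(0.481) = -0.0476
z(H) = z(FA) + d' = -0.0476 + 1.17 = 1.1224
hit rate = Φ(1.1224) = 0.8692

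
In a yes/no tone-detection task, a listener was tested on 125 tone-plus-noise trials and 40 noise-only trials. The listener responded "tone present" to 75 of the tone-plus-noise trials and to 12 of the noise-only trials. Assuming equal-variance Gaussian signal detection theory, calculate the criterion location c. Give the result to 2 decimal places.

H = 75/125 = 0.6000
FA = 12/40 = 0.3000
z(H) = z(0.6000) = 0.2533
z(FA) = z(0.3000) = -0.5244
c = −½·[z(H) + z(FA)] = −0.5 × (0.2533 + (-0.5244)) = 0.13555

c = 0.14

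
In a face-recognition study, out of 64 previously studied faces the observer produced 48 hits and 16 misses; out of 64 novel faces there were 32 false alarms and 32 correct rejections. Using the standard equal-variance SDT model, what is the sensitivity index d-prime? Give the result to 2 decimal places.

H = 48/64 = 0.7500
FA = 32/64 = 0.5000
Φ⁻¹(H) = 0.6745
Φ⁻¹(FA) = 0.0000
d' = z(H) − z(FA) = 0.6745 − 0.0000 = 0.6745

d-prime = 0.67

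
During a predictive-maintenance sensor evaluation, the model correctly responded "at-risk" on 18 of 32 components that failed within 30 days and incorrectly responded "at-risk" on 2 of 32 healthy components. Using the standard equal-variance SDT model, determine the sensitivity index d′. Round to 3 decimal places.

H = 18/32 = 0.5625
FA = 2/32 = 0.0625
Φ⁻¹(0.5625) = 0.1573, Φ⁻¹(0.0625) = -1.5341
d' = z(H) − z(FA) = 0.1573 − (-1.5341) = 1.6914

d′ = 1.691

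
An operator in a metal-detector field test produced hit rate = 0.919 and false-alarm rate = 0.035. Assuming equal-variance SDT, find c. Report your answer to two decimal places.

z(0.919) = 1.398, z(0.035) = -1.812
c = −½·[z(H) + z(FA)] = −0.5 × (1.398 + (-1.812)) = 0.207

c = 0.21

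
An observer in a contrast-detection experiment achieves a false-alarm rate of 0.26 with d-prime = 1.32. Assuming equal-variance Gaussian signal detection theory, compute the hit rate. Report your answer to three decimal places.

z(false-alarm rate) = z(0.26) = -0.6433
z(H) = z(FA) + d' = -0.6433 + 1.32 = 0.6767
hit rate = Φ(0.6767) = 0.7507

hit rate = 0.751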